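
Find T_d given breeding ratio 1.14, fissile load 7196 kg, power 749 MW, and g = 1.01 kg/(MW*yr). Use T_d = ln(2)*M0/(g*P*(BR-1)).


Breeding gain G = BR - 1 = 1.14 - 1 = 0.14
Fissile production rate = g * P * G = 1.01 * 749 * 0.14 = 105.9086 kg/yr
T_d = ln(2) * M0 / (g * P * G)
T_d = ln(2) * 7196 / 105.9086 = 47.096 yr

47.096


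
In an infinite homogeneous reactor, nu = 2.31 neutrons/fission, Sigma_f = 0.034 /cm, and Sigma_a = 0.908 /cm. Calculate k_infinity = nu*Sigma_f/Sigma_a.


k_inf = nu * Sigma_f / Sigma_a
k_inf = 2.31 * 0.034 / 0.908
k_inf = 0.086498

0.086498


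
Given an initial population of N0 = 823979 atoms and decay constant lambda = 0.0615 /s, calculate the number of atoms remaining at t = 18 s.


N = N0 * exp(-lambda * t)
N = 823979 * exp(-0.0615 * 18)
N = 272366

272366


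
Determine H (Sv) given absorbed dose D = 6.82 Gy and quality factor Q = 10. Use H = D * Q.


H = D * Q
H = 6.82 * 10
H = 68.200 Sv

68.200


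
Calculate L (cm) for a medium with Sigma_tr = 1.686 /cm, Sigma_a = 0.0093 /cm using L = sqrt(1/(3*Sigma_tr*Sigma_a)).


D = 1 / (3 * Sigma_tr) = 1 / (3 * 1.686) = 0.1977066 cm
L = sqrt(D / Sigma_a)
L = sqrt(0.1977066 / 0.0093)
L = 4.6107 cm

4.6107


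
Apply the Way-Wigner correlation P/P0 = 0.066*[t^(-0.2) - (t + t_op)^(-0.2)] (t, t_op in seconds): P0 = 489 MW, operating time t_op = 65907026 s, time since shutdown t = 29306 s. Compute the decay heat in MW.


P/P0 = 0.066 * [t^(-0.2) - (t + t_op)^(-0.2)]
P/P0 = 0.066 * [29306^(-0.2) - (29306 + 65907026)^(-0.2)]
P/P0 = 0.066 * [0.1278229 - 0.02730078] = 0.006634460
P = 489 * 0.006634460 = 3.2443 MW

3.2443


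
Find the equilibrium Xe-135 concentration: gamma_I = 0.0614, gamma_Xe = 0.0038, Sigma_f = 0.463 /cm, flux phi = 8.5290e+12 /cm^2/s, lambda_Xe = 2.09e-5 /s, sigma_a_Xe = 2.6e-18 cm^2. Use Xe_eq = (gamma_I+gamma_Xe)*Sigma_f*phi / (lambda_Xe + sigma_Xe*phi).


Xe_eq = (gamma_I + gamma_Xe) * Sigma_f * phi / (lambda_Xe + sigma_Xe * phi)
Numerator = (0.0614 + 0.0038) * 0.463 * 8.5290e+12 = 2.574700e+11
Denominator = 2.09e-5 + 2.6e-18 * 8.5290e+12 = 4.307540e-05
Xe_eq = 2.574700e+11 / 4.307540e-05 = 5.9772e+15 /cm^3

5.9772e+15


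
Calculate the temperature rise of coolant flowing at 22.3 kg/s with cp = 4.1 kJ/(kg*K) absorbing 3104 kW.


dT = Q / (m_dot * cp)
dT = 3104 / (22.3 * 4.1)
dT = 33.949 C

33.949


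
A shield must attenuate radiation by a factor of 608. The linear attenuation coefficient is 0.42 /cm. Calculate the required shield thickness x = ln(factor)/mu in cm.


x = ln(factor) / mu
x = ln(608) / 0.42
x = 15.262 cm

15.262


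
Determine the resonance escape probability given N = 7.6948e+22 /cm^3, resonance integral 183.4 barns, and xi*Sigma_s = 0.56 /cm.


p = exp(-N * I * 1e-24 / (xi*Sigma_s))
p = exp(-7.6948e+22 * 183.4 * 1e-24 / 0.56)
p = 1.1365e-11

1.1365e-11


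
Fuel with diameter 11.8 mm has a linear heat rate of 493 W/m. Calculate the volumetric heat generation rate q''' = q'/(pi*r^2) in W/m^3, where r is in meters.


r = D / 2 / 1000 = 11.8 / 2 / 1000 = 0.0059 m
q''' = q' / (pi * r^2)
q''' = 493 / (pi * 0.0059^2)
q''' = 4.5081e+06 W/m^3

4.5081e+06


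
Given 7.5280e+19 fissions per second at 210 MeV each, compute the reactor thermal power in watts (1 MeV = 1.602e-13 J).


P = fission_rate * E_MeV * 1.602e-13
P = 7.5280e+19 * 210 * 1.602e-13
P = 2.5326e+09 W

2.5326e+09


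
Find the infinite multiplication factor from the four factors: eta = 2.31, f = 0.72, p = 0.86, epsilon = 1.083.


k_inf = eta * f * p * epsilon
k_inf = 2.31 * 0.72 * 0.86 * 1.083
k_inf = 1.5491

1.5491


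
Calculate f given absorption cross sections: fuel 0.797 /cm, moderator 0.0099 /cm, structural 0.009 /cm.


f = Sigma_a_fuel / (Sigma_a_fuel + Sigma_a_mod + Sigma_a_other)
f = 0.797 / (0.797 + 0.0099 + 0.009)
f = 0.97684

0.97684


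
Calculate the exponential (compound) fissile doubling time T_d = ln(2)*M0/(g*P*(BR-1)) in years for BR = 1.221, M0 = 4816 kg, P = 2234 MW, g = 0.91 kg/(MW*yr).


Breeding gain G = BR - 1 = 1.221 - 1 = 0.221
Fissile production rate = g * P * G = 0.91 * 2234 * 0.221 = 449.27974 kg/yr
T_d = ln(2) * M0 / (g * P * G)
T_d = ln(2) * 4816 / 449.27974 = 7.4301 yr

7.4301


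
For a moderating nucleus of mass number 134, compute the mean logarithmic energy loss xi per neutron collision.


xi = 1 + (A-1)^2/(2A) * ln((A-1)/(A+1))
xi = 1 + (134-1)^2/(2*134) * ln((134-1)/(134 +1))
xi = 0.014851

0.014851


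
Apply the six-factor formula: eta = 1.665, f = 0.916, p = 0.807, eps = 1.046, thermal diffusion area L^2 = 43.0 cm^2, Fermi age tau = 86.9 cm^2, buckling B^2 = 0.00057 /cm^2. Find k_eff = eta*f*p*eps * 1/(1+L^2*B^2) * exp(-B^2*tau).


k_inf = eta*f*p*eps = 1.665*0.916*0.807*1.046 = 1.287404
P_TNL = 1/(1 + L^2*B^2) = 1/(1 + 43.0*0.00057) = 0.9760764
P_FNL = exp(-B^2*tau) = exp(-0.00057*86.9) = 0.9516738
k_eff = k_inf * P_TNL * P_FNL = 1.287404 * 0.9760764 * 0.9516738
k_eff = 1.1959

1.1959


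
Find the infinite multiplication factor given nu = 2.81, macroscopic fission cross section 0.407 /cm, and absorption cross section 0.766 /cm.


k_inf = nu * Sigma_f / Sigma_a
k_inf = 2.81 * 0.407 / 0.766
k_inf = 1.4930

1.4930


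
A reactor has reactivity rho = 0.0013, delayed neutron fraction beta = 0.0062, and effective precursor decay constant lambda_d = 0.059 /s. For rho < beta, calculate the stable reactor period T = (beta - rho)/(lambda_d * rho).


T = (beta - rho) / (lambda_d * rho)
T = (0.0062 - 0.0013) / (0.059 * 0.0013)
T = 63.885 s

63.885


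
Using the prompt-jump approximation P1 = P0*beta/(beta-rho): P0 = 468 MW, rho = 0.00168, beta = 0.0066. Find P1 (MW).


P1/P0 = beta / (beta - rho)
P1/P0 = 0.0066 / (0.0066 - 0.00168) = 1.341463
P1 = 468 * 1.341463 = 627.80 MW

627.80


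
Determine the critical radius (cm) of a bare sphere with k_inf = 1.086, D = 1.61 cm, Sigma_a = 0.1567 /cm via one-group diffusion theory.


L^2 = D / Sigma_a = 1.61 / 0.1567 = 10.27441 cm^2
B_m^2 = (k_inf - 1) / L^2 = (1.086 - 1) / 10.27441 = 0.008370310 /cm^2
For a bare sphere: B_g = pi/R, so R_c = pi / sqrt(B_m^2)
R_c = pi / sqrt(0.008370310) = 34.338 cm

34.338


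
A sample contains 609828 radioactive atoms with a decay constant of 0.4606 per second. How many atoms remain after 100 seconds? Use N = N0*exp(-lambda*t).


N = N0 * exp(-lambda * t)
N = 609828 * exp(-0.4606 * 100)
N = 6.0479e-15

6.0479e-15


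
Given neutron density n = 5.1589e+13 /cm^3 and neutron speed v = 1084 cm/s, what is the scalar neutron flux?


phi = n * v
phi = 5.1589e+13 * 1084
phi = 5.5922e+16 /cm^2/s

5.5922e+16


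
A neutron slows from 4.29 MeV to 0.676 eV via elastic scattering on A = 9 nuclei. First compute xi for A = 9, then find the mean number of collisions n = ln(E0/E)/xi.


xi = 1 + (A-1)^2/(2A)*ln((A-1)/(A+1)) = 0.2066007 (for A = 9)
n = ln(E0/E) / xi
n = ln(4.29e6 / 0.676) / 0.2066007
n = ln(6.346154e+06) / 0.2066007 = 75.815

75.815


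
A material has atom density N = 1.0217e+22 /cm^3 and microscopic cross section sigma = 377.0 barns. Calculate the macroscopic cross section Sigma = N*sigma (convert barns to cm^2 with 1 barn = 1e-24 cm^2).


Sigma = N * sigma_barns * 1e-24
Sigma = 1.0217e+22 * 377.0 * 1e-24
Sigma = 3.8518 /cm

3.8518


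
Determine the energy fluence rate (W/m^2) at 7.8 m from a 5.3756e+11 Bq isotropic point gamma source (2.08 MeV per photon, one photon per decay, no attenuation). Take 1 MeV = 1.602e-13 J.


psi = A * E * 1.602e-13 / (4*pi*r^2)
psi = 5.3756e+11 * 2.08 * 1.602e-13 / (4*pi*7.8^2)
psi = 2.3429e-04 W/m^2

2.3429e-04


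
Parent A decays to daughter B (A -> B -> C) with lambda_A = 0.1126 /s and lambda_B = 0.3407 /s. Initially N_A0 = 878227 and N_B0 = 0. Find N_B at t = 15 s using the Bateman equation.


N_B(t) = lambda_A * N_A0 / (lambda_B - lambda_A) * [exp(-lambda_A*t) - exp(-lambda_B*t)]
exp(-0.1126*15) = 0.1847041; exp(-0.3407*15) = 0.006033066
N_B = 0.1126 * 878227 / (0.3407 - 0.1126) * (0.1847041 - 0.006033066)
N_B = 77459

77459


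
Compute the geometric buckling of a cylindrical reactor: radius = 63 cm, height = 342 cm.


B^2 = (2.405/R)^2 + (pi/H)^2
B^2 = (2.405/63)^2 + (pi/342)^2
B^2 = 0.0015417 /cm^2

0.0015417


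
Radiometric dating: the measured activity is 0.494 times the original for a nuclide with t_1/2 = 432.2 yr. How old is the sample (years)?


lambda = ln(2) / t_half = ln(2) / 432.2 = 0.001603765 /yr
t = -ln(A/A0) / lambda
t = -ln(0.494) / 0.001603765
t = 439.73 yr

439.73


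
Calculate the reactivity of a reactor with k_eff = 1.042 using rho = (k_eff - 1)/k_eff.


rho = (k_eff - 1) / k_eff
rho = (1.042 - 1) / 1.042
rho = 0.040307

0.040307


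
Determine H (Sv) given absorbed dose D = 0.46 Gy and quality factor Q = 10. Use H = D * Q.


H = D * Q
H = 0.46 * 10
H = 4.6000 Sv

4.6000


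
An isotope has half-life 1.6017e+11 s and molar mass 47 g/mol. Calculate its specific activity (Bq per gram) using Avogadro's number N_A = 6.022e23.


lambda = ln(2) / t_half = ln(2) / 1.6017e+11 = 4.327572e-12 /s
SA = lambda * N_A / M
SA = 4.327572e-12 * 6.022e23 / 47
SA = 5.5448e+10 Bq/g

5.5448e+10


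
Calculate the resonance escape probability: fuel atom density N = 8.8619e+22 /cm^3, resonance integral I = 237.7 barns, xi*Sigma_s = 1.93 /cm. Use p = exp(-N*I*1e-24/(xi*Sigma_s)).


p = exp(-N * I * 1e-24 / (xi*Sigma_s))
p = exp(-8.8619e+22 * 237.7 * 1e-24 / 1.93)
p = 1.8195e-05

1.8195e-05


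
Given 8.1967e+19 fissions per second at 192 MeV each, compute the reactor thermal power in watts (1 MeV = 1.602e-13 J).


P = fission_rate * E_MeV * 1.602e-13
P = 8.1967e+19 * 192 * 1.602e-13
P = 2.5212e+09 W

2.5212e+09


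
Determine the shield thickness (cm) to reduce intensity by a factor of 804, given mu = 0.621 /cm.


x = ln(factor) / mu
x = ln(804) / 0.621
x = 10.772 cm

10.772


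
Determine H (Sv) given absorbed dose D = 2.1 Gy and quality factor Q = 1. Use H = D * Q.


H = D * Q
H = 2.1 * 1
H = 2.1000 Sv

2.1000


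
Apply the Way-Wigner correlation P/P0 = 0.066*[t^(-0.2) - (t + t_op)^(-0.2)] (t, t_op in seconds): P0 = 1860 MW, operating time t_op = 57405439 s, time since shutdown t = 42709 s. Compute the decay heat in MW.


P/P0 = 0.066 * [t^(-0.2) - (t + t_op)^(-0.2)]
P/P0 = 0.066 * [42709^(-0.2) - (42709 + 57405439)^(-0.2)]
P/P0 = 0.066 * [0.1185485 - 0.02806369] = 0.005971997
P = 1860 * 0.005971997 = 11.108 MW

11.108


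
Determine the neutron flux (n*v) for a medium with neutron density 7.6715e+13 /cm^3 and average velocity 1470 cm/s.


phi = n * v
phi = 7.6715e+13 * 1470
phi = 1.1277e+17 /cm^2/s

1.1277e+17


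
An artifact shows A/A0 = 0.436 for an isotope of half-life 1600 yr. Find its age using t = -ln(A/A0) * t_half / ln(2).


lambda = ln(2) / t_half = ln(2) / 1600 = 4.332170e-04 /yr
t = -ln(A/A0) / lambda
t = -ln(0.436) / 4.332170e-04
t = 1916.2 yr

1916.2


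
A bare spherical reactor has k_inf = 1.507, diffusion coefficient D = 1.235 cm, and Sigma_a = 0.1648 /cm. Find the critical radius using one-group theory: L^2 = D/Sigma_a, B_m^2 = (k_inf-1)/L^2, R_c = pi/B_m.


L^2 = D / Sigma_a = 1.235 / 0.1648 = 7.493932 cm^2
B_m^2 = (k_inf - 1) / L^2 = (1.507 - 1) / 7.493932 = 0.06765474 /cm^2
For a bare sphere: B_g = pi/R, so R_c = pi / sqrt(B_m^2)
R_c = pi / sqrt(0.06765474) = 12.078 cm

12.078


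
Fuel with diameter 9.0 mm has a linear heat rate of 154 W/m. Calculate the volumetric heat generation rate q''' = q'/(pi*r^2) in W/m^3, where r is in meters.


r = D / 2 / 1000 = 9.0 / 2 / 1000 = 0.0045 m
q''' = q' / (pi * r^2)
q''' = 154 / (pi * 0.0045^2)
q''' = 2.4207e+06 W/m^3

2.4207e+06


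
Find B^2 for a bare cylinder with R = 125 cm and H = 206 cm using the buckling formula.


B^2 = (2.405/R)^2 + (pi/H)^2
B^2 = (2.405/125)^2 + (pi/206)^2
B^2 = 6.0275e-04 /cm^2

6.0275e-04


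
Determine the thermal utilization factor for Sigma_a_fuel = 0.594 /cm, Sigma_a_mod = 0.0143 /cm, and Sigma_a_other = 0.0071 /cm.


f = Sigma_a_fuel / (Sigma_a_fuel + Sigma_a_mod + Sigma_a_other)
f = 0.594 / (0.594 + 0.0143 + 0.0071)
f = 0.96523

0.96523


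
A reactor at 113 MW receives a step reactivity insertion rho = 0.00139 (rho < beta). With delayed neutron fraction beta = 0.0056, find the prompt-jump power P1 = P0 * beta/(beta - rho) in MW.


P1/P0 = beta / (beta - rho)
P1/P0 = 0.0056 / (0.0056 - 0.00139) = 1.330166
P1 = 113 * 1.330166 = 150.31 MW

150.31


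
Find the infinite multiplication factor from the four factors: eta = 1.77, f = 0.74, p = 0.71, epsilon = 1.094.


k_inf = eta * f * p * epsilon
k_inf = 1.77 * 0.74 * 0.71 * 1.094
k_inf = 1.0174

1.0174


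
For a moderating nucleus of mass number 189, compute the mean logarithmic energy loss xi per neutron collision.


xi = 1 + (A-1)^2/(2A) * ln((A-1)/(A+1))
xi = 1 + (189-1)^2/(2*189) * ln((189-1)/(189 +1))
xi = 0.010545

0.010545


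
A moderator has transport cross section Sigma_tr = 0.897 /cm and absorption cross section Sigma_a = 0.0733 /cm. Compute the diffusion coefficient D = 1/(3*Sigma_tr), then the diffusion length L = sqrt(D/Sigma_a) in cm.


D = 1 / (3 * Sigma_tr) = 1 / (3 * 0.897) = 0.3716091 cm
L = sqrt(D / Sigma_a)
L = sqrt(0.3716091 / 0.0733)
L = 2.2516 cm

2.2516


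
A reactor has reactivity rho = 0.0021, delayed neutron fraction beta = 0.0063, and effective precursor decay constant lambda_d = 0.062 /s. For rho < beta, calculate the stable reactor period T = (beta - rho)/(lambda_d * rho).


T = (beta - rho) / (lambda_d * rho)
T = (0.0063 - 0.0021) / (0.062 * 0.0021)
T = 32.258 s

32.258


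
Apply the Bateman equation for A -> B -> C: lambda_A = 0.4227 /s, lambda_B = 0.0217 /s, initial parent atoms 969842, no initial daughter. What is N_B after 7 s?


N_B(t) = lambda_A * N_A0 / (lambda_B - lambda_A) * [exp(-lambda_A*t) - exp(-lambda_B*t)]
exp(-0.4227*7) = 0.05187595; exp(-0.0217*7) = 0.8590742
N_B = 0.4227 * 969842 / (0.0217 - 0.4227) * (0.05187595 - 0.8590742)
N_B = 825219

825219


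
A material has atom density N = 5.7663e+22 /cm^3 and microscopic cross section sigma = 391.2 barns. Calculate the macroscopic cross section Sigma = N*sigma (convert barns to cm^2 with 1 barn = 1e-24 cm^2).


Sigma = N * sigma_barns * 1e-24
Sigma = 5.7663e+22 * 391.2 * 1e-24
Sigma = 22.558 /cm

22.558


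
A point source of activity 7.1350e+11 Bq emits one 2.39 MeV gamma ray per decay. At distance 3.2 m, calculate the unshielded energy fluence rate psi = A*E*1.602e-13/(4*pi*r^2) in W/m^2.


psi = A * E * 1.602e-13 / (4*pi*r^2)
psi = 7.1350e+11 * 2.39 * 1.602e-13 / (4*pi*3.2^2)
psi = 0.0021230 W/m^2

0.0021230


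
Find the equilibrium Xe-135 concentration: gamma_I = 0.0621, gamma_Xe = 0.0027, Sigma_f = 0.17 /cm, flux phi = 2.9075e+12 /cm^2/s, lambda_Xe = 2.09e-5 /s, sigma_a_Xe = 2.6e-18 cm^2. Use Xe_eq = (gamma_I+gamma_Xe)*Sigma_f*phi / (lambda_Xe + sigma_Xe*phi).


Xe_eq = (gamma_I + gamma_Xe) * Sigma_f * phi / (lambda_Xe + sigma_Xe * phi)
Numerator = (0.0621 + 0.0027) * 0.17 * 2.9075e+12 = 3.202902e+10
Denominator = 2.09e-5 + 2.6e-18 * 2.9075e+12 = 2.845950e-05
Xe_eq = 3.202902e+10 / 2.845950e-05 = 1.1254e+15 /cm^3

1.1254e+15


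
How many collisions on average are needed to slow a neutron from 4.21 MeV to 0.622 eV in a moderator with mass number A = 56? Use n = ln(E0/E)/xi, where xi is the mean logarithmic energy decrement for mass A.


xi = 1 + (A-1)^2/(2A)*ln((A-1)/(A+1)) = 0.03529286 (for A = 56)
n = ln(E0/E) / xi
n = ln(4.21e6 / 0.622) / 0.03529286
n = ln(6.768489e+06) / 0.03529286 = 445.64

445.64


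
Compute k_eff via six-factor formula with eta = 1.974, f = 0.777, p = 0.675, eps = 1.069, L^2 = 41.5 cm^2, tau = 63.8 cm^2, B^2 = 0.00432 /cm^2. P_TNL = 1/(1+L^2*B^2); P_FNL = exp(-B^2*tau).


k_inf = eta*f*p*eps = 1.974*0.777*0.675*1.069 = 1.106750
P_TNL = 1/(1 + L^2*B^2) = 1/(1 + 41.5*0.00432) = 0.8479750
P_FNL = exp(-B^2*tau) = exp(-0.00432*63.8) = 0.7591044
k_eff = k_inf * P_TNL * P_FNL = 1.106750 * 0.8479750 * 0.7591044
k_eff = 0.71242

0.71242


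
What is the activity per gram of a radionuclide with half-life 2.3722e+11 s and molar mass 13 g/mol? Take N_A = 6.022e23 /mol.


lambda = ln(2) / t_half = ln(2) / 2.3722e+11 = 2.921959e-12 /s
SA = lambda * N_A / M
SA = 2.921959e-12 * 6.022e23 / 13
SA = 1.3535e+11 Bq/g

1.3535e+11


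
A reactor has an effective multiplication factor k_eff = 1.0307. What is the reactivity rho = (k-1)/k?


rho = (k_eff - 1) / k_eff
rho = (1.0307 - 1) / 1.0307
rho = 0.029786

0.029786


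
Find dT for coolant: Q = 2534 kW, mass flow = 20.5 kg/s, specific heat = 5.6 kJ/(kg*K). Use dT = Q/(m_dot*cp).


dT = Q / (m_dot * cp)
dT = 2534 / (20.5 * 5.6)
dT = 22.073 C

22.073


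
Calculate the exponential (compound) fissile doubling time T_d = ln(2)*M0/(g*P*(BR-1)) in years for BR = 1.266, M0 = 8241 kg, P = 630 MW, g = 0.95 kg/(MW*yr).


Breeding gain G = BR - 1 = 1.266 - 1 = 0.266
Fissile production rate = g * P * G = 0.95 * 630 * 0.266 = 159.201 kg/yr
T_d = ln(2) * M0 / (g * P * G)
T_d = ln(2) * 8241 / 159.201 = 35.881 yr

35.881


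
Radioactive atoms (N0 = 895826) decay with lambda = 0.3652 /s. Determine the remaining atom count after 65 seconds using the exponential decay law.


N = N0 * exp(-lambda * t)
N = 895826 * exp(-0.3652 * 65)
N = 4.3948e-05

4.3948e-05


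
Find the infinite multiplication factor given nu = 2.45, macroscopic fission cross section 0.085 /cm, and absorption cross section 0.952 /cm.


k_inf = nu * Sigma_f / Sigma_a
k_inf = 2.45 * 0.085 / 0.952
k_inf = 0.21875

0.21875


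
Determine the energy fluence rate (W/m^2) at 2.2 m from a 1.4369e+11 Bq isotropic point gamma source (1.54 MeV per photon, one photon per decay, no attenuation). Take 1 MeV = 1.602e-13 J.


psi = A * E * 1.602e-13 / (4*pi*r^2)
psi = 1.4369e+11 * 1.54 * 1.602e-13 / (4*pi*2.2^2)
psi = 5.8285e-04 W/m^2

5.8285e-04


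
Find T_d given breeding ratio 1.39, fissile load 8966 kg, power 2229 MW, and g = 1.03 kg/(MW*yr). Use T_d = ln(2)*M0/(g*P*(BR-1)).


Breeding gain G = BR - 1 = 1.39 - 1 = 0.39
Fissile production rate = g * P * G = 1.03 * 2229 * 0.39 = 895.3893 kg/yr
T_d = ln(2) * M0 / (g * P * G)
T_d = ln(2) * 8966 / 895.3893 = 6.9408 yr

6.9408


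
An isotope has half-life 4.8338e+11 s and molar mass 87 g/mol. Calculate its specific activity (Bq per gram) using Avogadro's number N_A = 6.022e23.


lambda = ln(2) / t_half = ln(2) / 4.8338e+11 = 1.433959e-12 /s
SA = lambda * N_A / M
SA = 1.433959e-12 * 6.022e23 / 87
SA = 9.9256e+09 Bq/g

9.9256e+09


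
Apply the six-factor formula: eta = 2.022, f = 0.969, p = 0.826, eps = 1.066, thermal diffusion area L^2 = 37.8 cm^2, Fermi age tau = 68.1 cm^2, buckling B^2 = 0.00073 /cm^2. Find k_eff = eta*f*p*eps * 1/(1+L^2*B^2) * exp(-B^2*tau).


k_inf = eta*f*p*eps = 2.022*0.969*0.826*1.066 = 1.725211
P_TNL = 1/(1 + L^2*B^2) = 1/(1 + 37.8*0.00073) = 0.9731470
P_FNL = exp(-B^2*tau) = exp(-0.00073*68.1) = 0.9515025
k_eff = k_inf * P_TNL * P_FNL = 1.725211 * 0.9731470 * 0.9515025
k_eff = 1.5975

1.5975


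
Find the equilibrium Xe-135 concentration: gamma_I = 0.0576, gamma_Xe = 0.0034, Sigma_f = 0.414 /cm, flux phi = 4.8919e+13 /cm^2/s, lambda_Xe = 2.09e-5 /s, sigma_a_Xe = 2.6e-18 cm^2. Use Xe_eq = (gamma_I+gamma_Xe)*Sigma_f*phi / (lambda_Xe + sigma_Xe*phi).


Xe_eq = (gamma_I + gamma_Xe) * Sigma_f * phi / (lambda_Xe + sigma_Xe * phi)
Numerator = (0.0576 + 0.0034) * 0.414 * 4.8919e+13 = 1.235400e+12
Denominator = 2.09e-5 + 2.6e-18 * 4.8919e+13 = 1.480894e-04
Xe_eq = 1.235400e+12 / 1.480894e-04 = 8.3423e+15 /cm^3

8.3423e+15


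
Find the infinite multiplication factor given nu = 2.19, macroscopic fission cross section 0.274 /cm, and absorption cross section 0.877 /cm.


k_inf = nu * Sigma_f / Sigma_a
k_inf = 2.19 * 0.274 / 0.877
k_inf = 0.68422

0.68422


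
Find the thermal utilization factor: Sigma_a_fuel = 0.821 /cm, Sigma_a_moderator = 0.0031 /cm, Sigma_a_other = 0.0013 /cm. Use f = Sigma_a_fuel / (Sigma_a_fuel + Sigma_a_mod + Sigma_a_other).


f = Sigma_a_fuel / (Sigma_a_fuel + Sigma_a_mod + Sigma_a_other)
f = 0.821 / (0.821 + 0.0031 + 0.0013)
f = 0.99467

0.99467


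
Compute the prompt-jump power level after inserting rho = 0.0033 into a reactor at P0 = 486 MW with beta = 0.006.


P1/P0 = beta / (beta - rho)
P1/P0 = 0.006 / (0.006 - 0.0033) = 2.222222
P1 = 486 * 2.222222 = 1080.0 MW

1080.0


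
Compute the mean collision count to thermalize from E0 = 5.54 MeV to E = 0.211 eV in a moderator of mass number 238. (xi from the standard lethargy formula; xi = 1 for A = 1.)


xi = 1 + (A-1)^2/(2A)*ln((A-1)/(A+1)) = 0.008379872 (for A = 238)
n = ln(E0/E) / xi
n = ln(5.54e6 / 0.211) / 0.008379872
n = ln(2.625592e+07) / 0.008379872 = 2038.6

2038.6


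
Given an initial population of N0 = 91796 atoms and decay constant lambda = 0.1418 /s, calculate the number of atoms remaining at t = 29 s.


N = N0 * exp(-lambda * t)
N = 91796 * exp(-0.1418 * 29)
N = 1502.9

1502.9


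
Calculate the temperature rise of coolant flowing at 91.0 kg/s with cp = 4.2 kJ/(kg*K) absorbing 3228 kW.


dT = Q / (m_dot * cp)
dT = 3228 / (91.0 * 4.2)
dT = 8.4458 C

8.4458


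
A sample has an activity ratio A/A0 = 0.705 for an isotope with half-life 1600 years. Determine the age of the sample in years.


lambda = ln(2) / t_half = ln(2) / 1600 = 4.332170e-04 /yr
t = -ln(A/A0) / lambda
t = -ln(0.705) / 4.332170e-04
t = 806.89 yr

806.89


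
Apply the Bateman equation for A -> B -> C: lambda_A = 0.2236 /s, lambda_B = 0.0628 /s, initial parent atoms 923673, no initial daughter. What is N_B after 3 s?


N_B(t) = lambda_A * N_A0 / (lambda_B - lambda_A) * [exp(-lambda_A*t) - exp(-lambda_B*t)]
exp(-0.2236*3) = 0.5112994; exp(-0.0628*3) = 0.8282833
N_B = 0.2236 * 923673 / (0.0628 - 0.2236) * (0.5112994 - 0.8282833)
N_B = 407138

407138


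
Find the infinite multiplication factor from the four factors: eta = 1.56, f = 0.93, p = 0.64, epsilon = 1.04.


k_inf = eta * f * p * epsilon
k_inf = 1.56 * 0.93 * 0.64 * 1.04
k_inf = 0.96565

0.96565


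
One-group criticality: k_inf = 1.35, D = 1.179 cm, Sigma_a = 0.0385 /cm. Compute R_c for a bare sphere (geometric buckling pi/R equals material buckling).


L^2 = D / Sigma_a = 1.179 / 0.0385 = 30.62338 cm^2
B_m^2 = (k_inf - 1) / L^2 = (1.35 - 1) / 30.62338 = 0.01142918 /cm^2
For a bare sphere: B_g = pi/R, so R_c = pi / sqrt(B_m^2)
R_c = pi / sqrt(0.01142918) = 29.386 cm

29.386


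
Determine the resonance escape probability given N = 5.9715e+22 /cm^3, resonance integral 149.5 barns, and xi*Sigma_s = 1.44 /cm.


p = exp(-N * I * 1e-24 / (xi*Sigma_s))
p = exp(-5.9715e+22 * 149.5 * 1e-24 / 1.44)
p = 0.0020303

0.0020303


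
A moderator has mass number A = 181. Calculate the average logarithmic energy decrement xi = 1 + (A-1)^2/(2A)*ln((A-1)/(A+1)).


xi = 1 + (A-1)^2/(2A) * ln((A-1)/(A+1))
xi = 1 + (181-1)^2/(2*181) * ln((181-1)/(181 +1))
xi = 0.011009

0.011009


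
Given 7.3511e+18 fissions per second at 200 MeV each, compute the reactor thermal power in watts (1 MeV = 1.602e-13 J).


P = fission_rate * E_MeV * 1.602e-13
P = 7.3511e+18 * 200 * 1.602e-13
P = 2.3553e+08 W

2.3553e+08


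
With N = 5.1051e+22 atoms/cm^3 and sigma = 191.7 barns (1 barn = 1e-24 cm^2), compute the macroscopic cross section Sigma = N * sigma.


Sigma = N * sigma_barns * 1e-24
Sigma = 5.1051e+22 * 191.7 * 1e-24
Sigma = 9.7865 /cm

9.7865


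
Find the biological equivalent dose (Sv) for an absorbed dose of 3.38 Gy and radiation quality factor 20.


H = D * Q
H = 3.38 * 20
H = 67.600 Sv

67.600


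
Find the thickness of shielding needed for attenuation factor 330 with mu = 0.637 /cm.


x = ln(factor) / mu
x = ln(330) / 0.637
x = 9.1038 cm

9.1038


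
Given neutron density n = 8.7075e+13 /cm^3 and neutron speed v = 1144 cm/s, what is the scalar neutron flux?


phi = n * v
phi = 8.7075e+13 * 1144
phi = 9.9614e+16 /cm^2/s

9.9614e+16


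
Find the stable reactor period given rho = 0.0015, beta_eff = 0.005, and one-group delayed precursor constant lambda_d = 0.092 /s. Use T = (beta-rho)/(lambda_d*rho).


T = (beta - rho) / (lambda_d * rho)
T = (0.005 - 0.0015) / (0.092 * 0.0015)
T = 25.362 s

25.362


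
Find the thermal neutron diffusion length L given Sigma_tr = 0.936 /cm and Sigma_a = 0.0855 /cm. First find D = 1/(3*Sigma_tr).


D = 1 / (3 * Sigma_tr) = 1 / (3 * 0.936) = 0.3561254 cm
L = sqrt(D / Sigma_a)
L = sqrt(0.3561254 / 0.0855)
L = 2.0409 cm

2.0409


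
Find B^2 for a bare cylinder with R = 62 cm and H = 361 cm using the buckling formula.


B^2 = (2.405/R)^2 + (pi/H)^2
B^2 = (2.405/62)^2 + (pi/361)^2
B^2 = 0.0015804 /cm^2

0.0015804


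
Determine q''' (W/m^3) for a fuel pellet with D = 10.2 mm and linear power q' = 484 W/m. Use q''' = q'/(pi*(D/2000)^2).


r = D / 2 / 1000 = 10.2 / 2 / 1000 = 0.0051 m
q''' = q' / (pi * r^2)
q''' = 484 / (pi * 0.0051^2)
q''' = 5.9232e+06 W/m^3

5.9232e+06


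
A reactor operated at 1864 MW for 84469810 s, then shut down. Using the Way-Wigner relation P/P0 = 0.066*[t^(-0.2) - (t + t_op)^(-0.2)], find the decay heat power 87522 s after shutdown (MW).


P/P0 = 0.066 * [t^(-0.2) - (t + t_op)^(-0.2)]
P/P0 = 0.066 * [87522^(-0.2) - (87522 + 84469810)^(-0.2)]
P/P0 = 0.066 * [0.1027014 - 0.02597585] = 0.005063886
P = 1864 * 0.005063886 = 9.4391 MW

9.4391


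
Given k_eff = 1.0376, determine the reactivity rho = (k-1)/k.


rho = (k_eff - 1) / k_eff
rho = (1.0376 - 1) / 1.0376
rho = 0.036237

0.036237


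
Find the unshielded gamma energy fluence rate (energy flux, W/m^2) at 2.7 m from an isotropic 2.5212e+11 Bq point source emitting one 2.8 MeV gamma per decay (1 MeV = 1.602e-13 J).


psi = A * E * 1.602e-13 / (4*pi*r^2)
psi = 2.5212e+11 * 2.8 * 1.602e-13 / (4*pi*2.7^2)
psi = 0.0012345 W/m^2

0.0012345


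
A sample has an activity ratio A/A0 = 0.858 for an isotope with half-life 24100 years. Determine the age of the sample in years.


lambda = ln(2) / t_half = ln(2) / 24100 = 2.876129e-05 /yr
t = -ln(A/A0) / lambda
t = -ln(0.858) / 2.876129e-05
t = 5324.9 yr

5324.9


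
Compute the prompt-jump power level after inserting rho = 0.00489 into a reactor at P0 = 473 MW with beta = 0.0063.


P1/P0 = beta / (beta - rho)
P1/P0 = 0.0063 / (0.0063 - 0.00489) = 4.468085
P1 = 473 * 4.468085 = 2113.4 MW

2113.4


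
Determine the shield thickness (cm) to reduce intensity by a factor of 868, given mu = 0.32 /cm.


x = ln(factor) / mu
x = ln(868) / 0.32
x = 21.144 cm

21.144


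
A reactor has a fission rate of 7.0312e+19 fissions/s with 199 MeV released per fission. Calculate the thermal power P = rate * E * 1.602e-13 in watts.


P = fission_rate * E_MeV * 1.602e-13
P = 7.0312e+19 * 199 * 1.602e-13
P = 2.2415e+09 W

2.2415e+09


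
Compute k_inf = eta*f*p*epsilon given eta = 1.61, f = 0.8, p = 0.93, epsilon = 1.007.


k_inf = eta * f * p * epsilon
k_inf = 1.61 * 0.8 * 0.93 * 1.007
k_inf = 1.2062

1.2062


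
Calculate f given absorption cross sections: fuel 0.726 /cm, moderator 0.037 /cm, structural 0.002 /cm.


f = Sigma_a_fuel / (Sigma_a_fuel + Sigma_a_mod + Sigma_a_other)
f = 0.726 / (0.726 + 0.037 + 0.002)
f = 0.94902

0.94902


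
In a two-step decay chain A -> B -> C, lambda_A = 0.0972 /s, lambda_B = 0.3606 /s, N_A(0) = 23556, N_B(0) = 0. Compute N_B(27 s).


N_B(t) = lambda_A * N_A0 / (lambda_B - lambda_A) * [exp(-lambda_A*t) - exp(-lambda_B*t)]
exp(-0.0972*27) = 0.07248323; exp(-0.3606*27) = 5.910471e-05
N_B = 0.0972 * 23556 / (0.3606 - 0.0972) * (0.07248323 - 5.910471e-05)
N_B = 629.56

629.56


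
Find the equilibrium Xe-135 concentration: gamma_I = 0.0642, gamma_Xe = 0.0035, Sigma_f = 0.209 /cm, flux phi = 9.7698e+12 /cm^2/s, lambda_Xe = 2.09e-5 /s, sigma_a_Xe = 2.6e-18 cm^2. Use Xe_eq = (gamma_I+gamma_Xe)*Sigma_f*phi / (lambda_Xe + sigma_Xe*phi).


Xe_eq = (gamma_I + gamma_Xe) * Sigma_f * phi / (lambda_Xe + sigma_Xe * phi)
Numerator = (0.0642 + 0.0035) * 0.209 * 9.7698e+12 = 1.382358e+11
Denominator = 2.09e-5 + 2.6e-18 * 9.7698e+12 = 4.630148e-05
Xe_eq = 1.382358e+11 / 4.630148e-05 = 2.9856e+15 /cm^3

2.9856e+15


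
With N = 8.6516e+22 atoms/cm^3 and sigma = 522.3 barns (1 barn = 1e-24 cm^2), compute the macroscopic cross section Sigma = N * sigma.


Sigma = N * sigma_barns * 1e-24
Sigma = 8.6516e+22 * 522.3 * 1e-24
Sigma = 45.187 /cm

45.187


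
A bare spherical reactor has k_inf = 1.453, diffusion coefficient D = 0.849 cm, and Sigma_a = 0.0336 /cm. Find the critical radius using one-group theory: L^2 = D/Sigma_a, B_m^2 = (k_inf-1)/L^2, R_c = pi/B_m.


L^2 = D / Sigma_a = 0.849 / 0.0336 = 25.26786 cm^2
B_m^2 = (k_inf - 1) / L^2 = (1.453 - 1) / 25.26786 = 0.01792791 /cm^2
For a bare sphere: B_g = pi/R, so R_c = pi / sqrt(B_m^2)
R_c = pi / sqrt(0.01792791) = 23.463 cm

23.463


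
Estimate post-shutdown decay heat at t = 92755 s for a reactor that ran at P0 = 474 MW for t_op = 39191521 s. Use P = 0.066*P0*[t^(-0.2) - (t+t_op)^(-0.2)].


P/P0 = 0.066 * [t^(-0.2) - (t + t_op)^(-0.2)]
P/P0 = 0.066 * [92755^(-0.2) - (92755 + 39191521)^(-0.2)]
P/P0 = 0.066 * [0.1015155 - 0.03028003] = 0.004701541
P = 474 * 0.004701541 = 2.2285 MW

2.2285


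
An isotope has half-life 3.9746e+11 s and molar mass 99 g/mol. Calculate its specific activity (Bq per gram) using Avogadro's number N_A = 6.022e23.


lambda = ln(2) / t_half = ln(2) / 3.9746e+11 = 1.743942e-12 /s
SA = lambda * N_A / M
SA = 1.743942e-12 * 6.022e23 / 99
SA = 1.0608e+10 Bq/g

1.0608e+10


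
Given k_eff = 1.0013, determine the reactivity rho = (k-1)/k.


rho = (k_eff - 1) / k_eff
rho = (1.0013 - 1) / 1.0013
rho = 0.0012983

0.0012983


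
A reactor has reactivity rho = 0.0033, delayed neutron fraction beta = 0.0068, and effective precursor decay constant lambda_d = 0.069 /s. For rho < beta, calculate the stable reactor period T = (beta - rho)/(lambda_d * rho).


T = (beta - rho) / (lambda_d * rho)
T = (0.0068 - 0.0033) / (0.069 * 0.0033)
T = 15.371 s

15.371


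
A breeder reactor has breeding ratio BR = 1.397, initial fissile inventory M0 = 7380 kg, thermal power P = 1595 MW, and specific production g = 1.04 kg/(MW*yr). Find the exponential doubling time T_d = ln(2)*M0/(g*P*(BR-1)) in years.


Breeding gain G = BR - 1 = 1.397 - 1 = 0.397
Fissile production rate = g * P * G = 1.04 * 1595 * 0.397 = 658.5436 kg/yr
T_d = ln(2) * M0 / (g * P * G)
T_d = ln(2) * 7380 / 658.5436 = 7.7678 yr

7.7678


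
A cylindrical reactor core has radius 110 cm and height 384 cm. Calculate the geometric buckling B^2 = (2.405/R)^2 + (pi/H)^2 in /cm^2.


B^2 = (2.405/R)^2 + (pi/H)^2
B^2 = (2.405/110)^2 + (pi/384)^2
B^2 = 5.4495e-04 /cm^2

5.4495e-04


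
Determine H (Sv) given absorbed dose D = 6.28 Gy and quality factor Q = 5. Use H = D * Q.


H = D * Q
H = 6.28 * 5
H = 31.400 Sv

31.400


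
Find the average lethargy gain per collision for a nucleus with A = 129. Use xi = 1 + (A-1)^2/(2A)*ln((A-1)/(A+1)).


xi = 1 + (A-1)^2/(2A) * ln((A-1)/(A+1))
xi = 1 + (129-1)^2/(2*129) * ln((129-1)/(129 +1))
xi = 0.015424

0.015424


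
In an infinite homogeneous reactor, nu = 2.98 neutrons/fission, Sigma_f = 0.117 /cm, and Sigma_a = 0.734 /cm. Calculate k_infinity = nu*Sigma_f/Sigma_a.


k_inf = nu * Sigma_f / Sigma_a
k_inf = 2.98 * 0.117 / 0.734
k_inf = 0.47501

0.47501


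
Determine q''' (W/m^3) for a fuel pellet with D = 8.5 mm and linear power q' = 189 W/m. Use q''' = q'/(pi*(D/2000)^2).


r = D / 2 / 1000 = 8.5 / 2 / 1000 = 0.00425 m
q''' = q' / (pi * r^2)
q''' = 189 / (pi * 0.00425^2)
q''' = 3.3307e+06 W/m^3

3.3307e+06


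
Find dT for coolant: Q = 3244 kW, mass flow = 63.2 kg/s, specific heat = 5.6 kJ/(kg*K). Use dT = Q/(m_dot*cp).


dT = Q / (m_dot * cp)
dT = 3244 / (63.2 * 5.6)
dT = 9.1659 C

9.1659


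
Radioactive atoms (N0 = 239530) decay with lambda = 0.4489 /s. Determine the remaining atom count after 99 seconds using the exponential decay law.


N = N0 * exp(-lambda * t)
N = 239530 * exp(-0.4489 * 99)
N = 1.1990e-14

1.1990e-14


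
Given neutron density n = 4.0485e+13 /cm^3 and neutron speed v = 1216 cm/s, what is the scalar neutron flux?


phi = n * v
phi = 4.0485e+13 * 1216
phi = 4.9230e+16 /cm^2/s

4.9230e+16


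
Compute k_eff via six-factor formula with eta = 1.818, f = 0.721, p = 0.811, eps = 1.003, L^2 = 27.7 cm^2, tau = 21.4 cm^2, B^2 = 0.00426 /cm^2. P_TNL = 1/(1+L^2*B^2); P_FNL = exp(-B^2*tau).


k_inf = eta*f*p*eps = 1.818*0.721*0.811*1.003 = 1.066230
P_TNL = 1/(1 + L^2*B^2) = 1/(1 + 27.7*0.00426) = 0.8944528
P_FNL = exp(-B^2*tau) = exp(-0.00426*21.4) = 0.9128680
k_eff = k_inf * P_TNL * P_FNL = 1.066230 * 0.8944528 * 0.9128680
k_eff = 0.87060

0.87060


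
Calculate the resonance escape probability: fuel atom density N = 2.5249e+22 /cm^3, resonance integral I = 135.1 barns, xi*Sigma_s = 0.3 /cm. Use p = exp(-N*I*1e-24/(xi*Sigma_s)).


p = exp(-N * I * 1e-24 / (xi*Sigma_s))
p = exp(-2.5249e+22 * 135.1 * 1e-24 / 0.3)
p = 1.1531e-05

1.1531e-05


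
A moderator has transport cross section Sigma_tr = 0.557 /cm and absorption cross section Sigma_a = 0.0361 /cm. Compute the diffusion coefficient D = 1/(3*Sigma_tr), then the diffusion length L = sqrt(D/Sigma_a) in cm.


D = 1 / (3 * Sigma_tr) = 1 / (3 * 0.557) = 0.5984440 cm
L = sqrt(D / Sigma_a)
L = sqrt(0.5984440 / 0.0361)
L = 4.0715 cm

4.0715


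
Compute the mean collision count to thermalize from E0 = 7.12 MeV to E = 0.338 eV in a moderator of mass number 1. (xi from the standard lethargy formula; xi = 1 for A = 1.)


xi = 1 + (A-1)^2/(2A)*ln((A-1)/(A+1)) = 1 (for A = 1)
n = ln(E0/E) / xi
n = ln(7.12e6 / 0.338) / 1
n = ln(2.106509e+07) / 1 = 16.863

16.863


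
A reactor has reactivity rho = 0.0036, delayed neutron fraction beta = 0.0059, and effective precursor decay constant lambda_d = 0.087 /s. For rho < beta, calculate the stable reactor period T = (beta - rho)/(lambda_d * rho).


T = (beta - rho) / (lambda_d * rho)
T = (0.0059 - 0.0036) / (0.087 * 0.0036)
T = 7.3436 s

7.3436


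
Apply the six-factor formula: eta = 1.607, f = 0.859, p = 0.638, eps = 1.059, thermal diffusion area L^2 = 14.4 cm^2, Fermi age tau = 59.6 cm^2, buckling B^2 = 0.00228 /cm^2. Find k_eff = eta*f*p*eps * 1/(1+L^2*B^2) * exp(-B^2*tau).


k_inf = eta*f*p*eps = 1.607*0.859*0.638*1.059 = 0.9326650
P_TNL = 1/(1 + L^2*B^2) = 1/(1 + 14.4*0.00228) = 0.9682117
P_FNL = exp(-B^2*tau) = exp(-0.00228*59.6) = 0.8729404
k_eff = k_inf * P_TNL * P_FNL = 0.9326650 * 0.9682117 * 0.8729404
k_eff = 0.78828

0.78828


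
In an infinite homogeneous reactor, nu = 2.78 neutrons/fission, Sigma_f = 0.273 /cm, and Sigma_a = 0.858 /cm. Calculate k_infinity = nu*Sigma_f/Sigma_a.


k_inf = nu * Sigma_f / Sigma_a
k_inf = 2.78 * 0.273 / 0.858
k_inf = 0.88455

0.88455


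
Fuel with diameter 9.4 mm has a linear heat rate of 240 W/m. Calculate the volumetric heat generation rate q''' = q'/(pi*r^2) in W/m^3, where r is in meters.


r = D / 2 / 1000 = 9.4 / 2 / 1000 = 0.0047 m
q''' = q' / (pi * r^2)
q''' = 240 / (pi * 0.0047^2)
q''' = 3.4583e+06 W/m^3

3.4583e+06


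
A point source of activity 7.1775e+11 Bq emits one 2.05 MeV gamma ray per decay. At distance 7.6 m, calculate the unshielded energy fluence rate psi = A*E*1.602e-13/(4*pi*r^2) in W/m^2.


psi = A * E * 1.602e-13 / (4*pi*r^2)
psi = 7.1775e+11 * 2.05 * 1.602e-13 / (4*pi*7.6^2)
psi = 3.2475e-04 W/m^2

3.2475e-04


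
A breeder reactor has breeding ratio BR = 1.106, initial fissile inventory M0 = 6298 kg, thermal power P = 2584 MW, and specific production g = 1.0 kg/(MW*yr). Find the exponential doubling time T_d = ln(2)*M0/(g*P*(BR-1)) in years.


Breeding gain G = BR - 1 = 1.106 - 1 = 0.106
Fissile production rate = g * P * G = 1.0 * 2584 * 0.106 = 273.904 kg/yr
T_d = ln(2) * M0 / (g * P * G)
T_d = ln(2) * 6298 / 273.904 = 15.938 yr

15.938


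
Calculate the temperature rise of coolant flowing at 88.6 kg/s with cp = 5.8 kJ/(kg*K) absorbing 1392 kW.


dT = Q / (m_dot * cp)
dT = 1392 / (88.6 * 5.8)
dT = 2.7088 C

2.7088


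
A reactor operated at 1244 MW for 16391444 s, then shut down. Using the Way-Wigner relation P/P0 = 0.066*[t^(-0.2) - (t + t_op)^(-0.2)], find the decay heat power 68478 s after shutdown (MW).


P/P0 = 0.066 * [t^(-0.2) - (t + t_op)^(-0.2)]
P/P0 = 0.066 * [68478^(-0.2) - (68478 + 16391444)^(-0.2)]
P/P0 = 0.066 * [0.1078673 - 0.03603416] = 0.004740987
P = 1244 * 0.004740987 = 5.8978 MW

5.8978


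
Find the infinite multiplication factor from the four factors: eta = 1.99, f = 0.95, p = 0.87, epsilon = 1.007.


k_inf = eta * f * p * epsilon
k_inf = 1.99 * 0.95 * 0.87 * 1.007
k_inf = 1.6562

1.6562


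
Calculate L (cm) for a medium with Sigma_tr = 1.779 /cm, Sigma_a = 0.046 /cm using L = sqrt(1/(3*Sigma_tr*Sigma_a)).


D = 1 / (3 * Sigma_tr) = 1 / (3 * 1.779) = 0.1873712 cm
L = sqrt(D / Sigma_a)
L = sqrt(0.1873712 / 0.046)
L = 2.0182 cm

2.0182


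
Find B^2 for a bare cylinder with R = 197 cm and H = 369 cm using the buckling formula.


B^2 = (2.405/R)^2 + (pi/H)^2
B^2 = (2.405/197)^2 + (pi/369)^2
B^2 = 2.2152e-04 /cm^2

2.2152e-04


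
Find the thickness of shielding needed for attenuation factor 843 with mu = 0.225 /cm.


x = ln(factor) / mu
x = ln(843) / 0.225
x = 29.942 cm

29.942


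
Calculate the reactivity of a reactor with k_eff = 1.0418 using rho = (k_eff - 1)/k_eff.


rho = (k_eff - 1) / k_eff
rho = (1.0418 - 1) / 1.0418
rho = 0.040123

0.040123


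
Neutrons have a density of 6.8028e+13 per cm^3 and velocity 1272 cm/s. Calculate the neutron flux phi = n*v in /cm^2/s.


phi = n * v
phi = 6.8028e+13 * 1272
phi = 8.6532e+16 /cm^2/s

8.6532e+16


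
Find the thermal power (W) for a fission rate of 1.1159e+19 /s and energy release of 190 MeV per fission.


P = fission_rate * E_MeV * 1.602e-13
P = 1.1159e+19 * 190 * 1.602e-13
P = 3.3966e+08 W

3.3966e+08


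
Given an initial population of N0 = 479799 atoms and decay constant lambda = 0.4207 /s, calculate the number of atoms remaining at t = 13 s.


N = N0 * exp(-lambda * t)
N = 479799 * exp(-0.4207 * 13)
N = 2022.4

2022.4


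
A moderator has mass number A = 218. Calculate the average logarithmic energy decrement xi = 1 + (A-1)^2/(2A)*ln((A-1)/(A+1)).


xi = 1 + (A-1)^2/(2A) * ln((A-1)/(A+1))
xi = 1 + (218-1)^2/(2*218) * ln((218-1)/(218 +1))
xi = 0.0091463

0.0091463


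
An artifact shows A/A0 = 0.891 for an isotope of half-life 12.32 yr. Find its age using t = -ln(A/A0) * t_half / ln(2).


lambda = ln(2) / t_half = ln(2) / 12.32 = 0.05626195 /yr
t = -ln(A/A0) / lambda
t = -ln(0.891) / 0.05626195
t = 2.0513 yr

2.0513


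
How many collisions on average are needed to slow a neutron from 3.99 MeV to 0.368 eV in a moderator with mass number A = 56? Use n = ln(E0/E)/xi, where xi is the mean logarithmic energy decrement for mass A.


xi = 1 + (A-1)^2/(2A)*ln((A-1)/(A+1)) = 0.03529286 (for A = 56)
n = ln(E0/E) / xi
n = ln(3.99e6 / 0.368) / 0.03529286
n = ln(1.084239e+07) / 0.03529286 = 458.99

458.99


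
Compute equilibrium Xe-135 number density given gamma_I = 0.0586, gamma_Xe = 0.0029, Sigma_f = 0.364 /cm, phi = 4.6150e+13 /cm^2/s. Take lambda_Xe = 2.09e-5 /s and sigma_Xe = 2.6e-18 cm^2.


Xe_eq = (gamma_I + gamma_Xe) * Sigma_f * phi / (lambda_Xe + sigma_Xe * phi)
Numerator = (0.0586 + 0.0029) * 0.364 * 4.6150e+13 = 1.033114e+12
Denominator = 2.09e-5 + 2.6e-18 * 4.6150e+13 = 1.408900e-04
Xe_eq = 1.033114e+12 / 1.408900e-04 = 7.3328e+15 /cm^3

7.3328e+15


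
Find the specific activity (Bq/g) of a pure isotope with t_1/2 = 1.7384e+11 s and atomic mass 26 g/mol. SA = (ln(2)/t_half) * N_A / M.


lambda = ln(2) / t_half = ln(2) / 1.7384e+11 = 3.987271e-12 /s
SA = lambda * N_A / M
SA = 3.987271e-12 * 6.022e23 / 26
SA = 9.2351e+10 Bq/g

9.2351e+10


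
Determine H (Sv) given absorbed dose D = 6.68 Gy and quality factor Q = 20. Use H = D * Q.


H = D * Q
H = 6.68 * 20
H = 133.60 Sv

133.60


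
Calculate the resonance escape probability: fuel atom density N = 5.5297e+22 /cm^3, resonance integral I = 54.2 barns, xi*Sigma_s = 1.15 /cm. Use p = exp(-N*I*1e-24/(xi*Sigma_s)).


p = exp(-N * I * 1e-24 / (xi*Sigma_s))
p = exp(-5.5297e+22 * 54.2 * 1e-24 / 1.15)
p = 0.073817

0.073817
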